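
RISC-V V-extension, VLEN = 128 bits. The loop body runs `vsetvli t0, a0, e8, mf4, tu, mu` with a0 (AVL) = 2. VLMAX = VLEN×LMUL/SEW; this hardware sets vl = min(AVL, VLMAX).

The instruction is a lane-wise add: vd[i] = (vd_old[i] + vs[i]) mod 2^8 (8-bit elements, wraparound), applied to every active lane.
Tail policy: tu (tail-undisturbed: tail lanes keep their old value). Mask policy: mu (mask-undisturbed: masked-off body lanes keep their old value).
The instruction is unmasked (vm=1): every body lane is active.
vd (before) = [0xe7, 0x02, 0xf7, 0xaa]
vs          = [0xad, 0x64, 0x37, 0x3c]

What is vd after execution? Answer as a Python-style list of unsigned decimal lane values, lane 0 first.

vd = [148, 102, 247, 170]

lanes per group: 128·1/4/8 = 4
AVL=2 ≤ VLMAX=4, so vl = 2
vd[0] add(0xe7,0xad) -> 0x94
vd[1] add(0x02,0x64) -> 0x66
vd[2] tail/keep -> 0xf7
vd[3] tail/keep -> 0xaa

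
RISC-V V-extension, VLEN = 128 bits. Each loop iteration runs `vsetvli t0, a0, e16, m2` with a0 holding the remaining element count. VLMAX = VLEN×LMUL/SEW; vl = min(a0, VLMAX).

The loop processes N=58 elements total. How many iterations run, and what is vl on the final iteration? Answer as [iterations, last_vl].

[iterations, last_vl] = [4, 10]

lanes per group: 128·2/16 = 16
58 elements at 16/iter → 4 passes, remainder 10 on the last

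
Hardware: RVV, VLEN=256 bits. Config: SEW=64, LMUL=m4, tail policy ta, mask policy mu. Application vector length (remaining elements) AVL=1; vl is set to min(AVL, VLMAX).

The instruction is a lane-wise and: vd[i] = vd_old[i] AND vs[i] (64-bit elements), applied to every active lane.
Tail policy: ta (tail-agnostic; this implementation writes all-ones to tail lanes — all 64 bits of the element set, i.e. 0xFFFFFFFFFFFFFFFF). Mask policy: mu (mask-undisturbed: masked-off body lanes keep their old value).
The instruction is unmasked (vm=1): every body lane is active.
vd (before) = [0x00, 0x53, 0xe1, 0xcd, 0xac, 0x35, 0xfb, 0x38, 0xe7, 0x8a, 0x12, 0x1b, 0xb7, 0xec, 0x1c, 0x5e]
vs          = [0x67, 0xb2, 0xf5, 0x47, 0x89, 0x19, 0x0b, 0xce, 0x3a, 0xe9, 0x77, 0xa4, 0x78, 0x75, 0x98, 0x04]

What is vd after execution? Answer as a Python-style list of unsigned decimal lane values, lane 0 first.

vd = [0, 18446744073709551615, 18446744073709551615, 18446744073709551615, 18446744073709551615, 18446744073709551615, 18446744073709551615, 18446744073709551615, 18446744073709551615, 18446744073709551615, 18446744073709551615, 18446744073709551615, 18446744073709551615, 18446744073709551615, 18446744073709551615, 18446744073709551615]

VLMAX = VLEN×LMUL/SEW = 256×4/64 = 16
vl ← min(1, 16) = 1
lane  0: and(0x00,0x67) ⇒ 0x00
lane  1: tail/ones ⇒ 0xffffffffffffffff
lane  2: tail/ones ⇒ 0xffffffffffffffff
lane  3: tail/ones ⇒ 0xffffffffffffffff
lane  4: tail/ones ⇒ 0xffffffffffffffff
lane  5: tail/ones ⇒ 0xffffffffffffffff
lane  6: tail/ones ⇒ 0xffffffffffffffff
lane  7: tail/ones ⇒ 0xffffffffffffffff
lane  8: tail/ones ⇒ 0xffffffffffffffff
lane  9: tail/ones ⇒ 0xffffffffffffffff
lane 10: tail/ones ⇒ 0xffffffffffffffff
lane 11: tail/ones ⇒ 0xffffffffffffffff
lane 12: tail/ones ⇒ 0xffffffffffffffff
lane 13: tail/ones ⇒ 0xffffffffffffffff
lane 14: tail/ones ⇒ 0xffffffffffffffff
lane 15: tail/ones ⇒ 0xffffffffffffffff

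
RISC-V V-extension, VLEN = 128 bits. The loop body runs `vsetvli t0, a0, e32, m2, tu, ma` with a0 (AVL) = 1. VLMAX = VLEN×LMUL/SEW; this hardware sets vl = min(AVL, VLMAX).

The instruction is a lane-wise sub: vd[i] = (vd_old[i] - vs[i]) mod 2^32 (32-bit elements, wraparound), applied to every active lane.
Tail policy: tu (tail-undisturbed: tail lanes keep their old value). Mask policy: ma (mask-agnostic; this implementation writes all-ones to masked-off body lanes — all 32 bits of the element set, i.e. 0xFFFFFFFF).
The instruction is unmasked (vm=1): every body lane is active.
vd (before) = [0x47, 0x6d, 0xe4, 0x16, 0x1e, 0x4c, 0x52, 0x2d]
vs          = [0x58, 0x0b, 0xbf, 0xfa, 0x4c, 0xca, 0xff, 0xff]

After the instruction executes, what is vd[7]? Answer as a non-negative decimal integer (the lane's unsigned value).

lanes per group: 128·2/32 = 8
AVL=1 ≤ VLMAX=8, so vl = 1
vd[0] sub(0x47,0x58) -> 0xffffffef
vd[1] tail/keep -> 0x6d
vd[2] tail/keep -> 0xe4
vd[3] tail/keep -> 0x16
vd[4] tail/keep -> 0x1e
vd[5] tail/keep -> 0x4c
vd[6] tail/keep -> 0x52
vd[7] tail/keep -> 0x2d

vd[7] = 45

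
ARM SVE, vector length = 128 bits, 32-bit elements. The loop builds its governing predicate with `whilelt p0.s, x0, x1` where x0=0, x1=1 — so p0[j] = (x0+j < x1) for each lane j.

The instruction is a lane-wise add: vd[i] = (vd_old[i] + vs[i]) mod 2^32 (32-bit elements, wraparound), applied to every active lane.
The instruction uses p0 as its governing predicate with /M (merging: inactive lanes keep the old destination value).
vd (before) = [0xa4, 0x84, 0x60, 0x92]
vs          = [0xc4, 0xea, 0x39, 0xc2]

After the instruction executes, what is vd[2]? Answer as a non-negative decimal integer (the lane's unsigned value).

vd[2] = 96

128-bit reg / 32-bit elem → 4 lanes
whilelt: lane j active iff 0+j < 1 → j < 1 → 1 active
lane  0: add(0xa4,0xc4) ⇒ 0x168
lane  1: tail/keep ⇒ 0x84
lane  2: tail/keep ⇒ 0x60
lane  3: tail/keep ⇒ 0x92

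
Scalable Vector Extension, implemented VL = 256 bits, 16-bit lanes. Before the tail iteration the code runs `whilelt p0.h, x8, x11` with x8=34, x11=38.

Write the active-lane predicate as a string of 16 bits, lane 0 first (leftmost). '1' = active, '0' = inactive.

lane count: 256 div 16 = 16
active while 34+j < 38, i.e. j ∈ [0,4) capped at 16 ⇒ 4
bits (lane 0 leftmost): 1111000000000000

predicate = 1111000000000000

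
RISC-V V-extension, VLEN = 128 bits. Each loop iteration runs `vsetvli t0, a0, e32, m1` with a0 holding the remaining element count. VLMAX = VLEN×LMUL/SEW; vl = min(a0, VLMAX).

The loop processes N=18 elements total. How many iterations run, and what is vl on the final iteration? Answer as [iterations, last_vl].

lanes per group: 128·1/32 = 4
iterations = ceil(18/4) = 5; final-pass vl = 2

[iterations, last_vl] = [5, 2]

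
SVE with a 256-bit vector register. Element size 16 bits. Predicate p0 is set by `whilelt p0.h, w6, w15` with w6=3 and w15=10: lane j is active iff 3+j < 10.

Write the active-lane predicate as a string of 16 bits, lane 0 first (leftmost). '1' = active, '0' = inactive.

predicate = 1111111000000000

register lanes = 256/16 = 16
whilelt: lane j active iff 3+j < 10 → j < 7 → 7 active
bits (lane 0 leftmost): 1111111000000000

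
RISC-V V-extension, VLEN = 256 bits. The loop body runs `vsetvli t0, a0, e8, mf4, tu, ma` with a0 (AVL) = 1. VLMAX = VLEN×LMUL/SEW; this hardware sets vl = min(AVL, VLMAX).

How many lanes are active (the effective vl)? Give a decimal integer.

lanes per group: 256·1/4/8 = 8
AVL=1 ≤ VLMAX=8, so vl = 1

vl = 1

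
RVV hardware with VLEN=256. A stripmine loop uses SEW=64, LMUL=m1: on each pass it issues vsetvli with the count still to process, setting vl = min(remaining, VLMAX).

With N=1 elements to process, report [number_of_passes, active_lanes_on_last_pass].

[iterations, last_vl] = [1, 1]

VLMAX = (256 × 1) / 64 = 4 lanes
1 elements at 4/iter → 1 passes, remainder 1 on the last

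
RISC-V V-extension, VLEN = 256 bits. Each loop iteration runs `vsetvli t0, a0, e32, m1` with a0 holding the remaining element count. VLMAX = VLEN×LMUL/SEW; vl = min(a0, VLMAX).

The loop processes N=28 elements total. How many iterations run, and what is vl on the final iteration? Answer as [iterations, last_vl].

VLMAX = (256 × 1) / 32 = 8 lanes
iterations = ceil(28/8) = 4; final-pass vl = 4

[iterations, last_vl] = [4, 4]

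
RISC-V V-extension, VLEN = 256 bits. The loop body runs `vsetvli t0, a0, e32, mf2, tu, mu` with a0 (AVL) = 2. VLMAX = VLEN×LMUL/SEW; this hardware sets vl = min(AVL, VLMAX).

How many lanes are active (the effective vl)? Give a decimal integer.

vl = 2

lanes per group: 256·1/2/32 = 4
vl ← min(2, 4) = 2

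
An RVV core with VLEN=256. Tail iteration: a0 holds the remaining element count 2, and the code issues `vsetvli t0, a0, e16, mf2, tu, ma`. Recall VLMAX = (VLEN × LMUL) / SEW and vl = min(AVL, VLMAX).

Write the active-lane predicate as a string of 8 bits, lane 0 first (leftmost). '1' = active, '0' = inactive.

lanes per group: 256·1/2/16 = 8
AVL=2 ≤ VLMAX=8, so vl = 2
bits (lane 0 leftmost): 11000000

predicate = 11000000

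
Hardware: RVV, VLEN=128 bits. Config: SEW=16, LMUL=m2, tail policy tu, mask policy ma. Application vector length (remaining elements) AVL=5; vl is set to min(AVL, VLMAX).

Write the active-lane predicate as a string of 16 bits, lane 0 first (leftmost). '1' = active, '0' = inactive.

predicate = 1111100000000000

VLMAX = VLEN×LMUL/SEW = 128×2/16 = 16
AVL=5 ≤ VLMAX=16, so vl = 5
bits (lane 0 leftmost): 1111100000000000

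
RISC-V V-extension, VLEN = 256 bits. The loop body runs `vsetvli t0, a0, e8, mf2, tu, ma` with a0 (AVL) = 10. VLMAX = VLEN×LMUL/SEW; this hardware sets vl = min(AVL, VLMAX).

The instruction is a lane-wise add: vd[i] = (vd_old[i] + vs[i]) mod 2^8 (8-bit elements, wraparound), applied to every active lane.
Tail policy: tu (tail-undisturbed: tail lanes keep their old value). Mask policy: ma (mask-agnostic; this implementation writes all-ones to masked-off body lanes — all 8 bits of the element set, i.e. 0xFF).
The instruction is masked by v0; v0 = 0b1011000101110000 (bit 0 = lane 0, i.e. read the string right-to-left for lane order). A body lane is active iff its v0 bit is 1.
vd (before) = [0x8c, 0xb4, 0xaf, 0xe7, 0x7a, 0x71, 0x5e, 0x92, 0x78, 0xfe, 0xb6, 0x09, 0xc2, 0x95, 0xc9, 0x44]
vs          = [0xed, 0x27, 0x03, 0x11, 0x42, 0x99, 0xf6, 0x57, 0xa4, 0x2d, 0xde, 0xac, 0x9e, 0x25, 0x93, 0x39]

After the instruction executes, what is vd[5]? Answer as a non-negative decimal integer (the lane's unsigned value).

vd[5] = 10

lanes per group: 256·1/2/8 = 16
vl ← min(10, 16) = 10
  i=0: mask-off/ones → 255
  i=1: mask-off/ones → 255
  i=2: mask-off/ones → 255
  i=3: mask-off/ones → 255
  i=4: add(0x7a,0x42) → 188
  i=5: add(0x71,0x99) → 10
  i=6: add(0x5e,0xf6) → 84
  i=7: mask-off/ones → 255
  i=8: add(0x78,0xa4) → 28
  i=9: mask-off/ones → 255
  i=10: tail/keep → 182
  i=11: tail/keep → 9
  i=12: tail/keep → 194
  i=13: tail/keep → 149
  i=14: tail/keep → 201
  i=15: tail/keep → 68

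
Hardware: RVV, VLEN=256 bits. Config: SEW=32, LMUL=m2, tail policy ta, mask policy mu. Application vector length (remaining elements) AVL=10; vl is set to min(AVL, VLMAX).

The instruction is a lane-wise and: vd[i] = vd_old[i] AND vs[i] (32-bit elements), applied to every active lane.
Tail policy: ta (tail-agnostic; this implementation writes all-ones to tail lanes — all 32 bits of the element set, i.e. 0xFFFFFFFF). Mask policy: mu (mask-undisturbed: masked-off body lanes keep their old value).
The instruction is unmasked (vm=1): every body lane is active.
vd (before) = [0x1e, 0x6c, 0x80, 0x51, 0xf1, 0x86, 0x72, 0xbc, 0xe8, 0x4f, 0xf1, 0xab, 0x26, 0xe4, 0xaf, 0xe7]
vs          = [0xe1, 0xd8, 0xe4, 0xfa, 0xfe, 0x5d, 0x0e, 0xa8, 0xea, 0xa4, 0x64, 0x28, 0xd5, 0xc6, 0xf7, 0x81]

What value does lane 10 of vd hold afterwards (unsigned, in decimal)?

vd[10] = 4294967295

VLMAX = VLEN×LMUL/SEW = 256×2/32 = 16
vl = min(AVL, VLMAX) = min(10, 16) = 10
  i=0: and(0x1e,0xe1) → 0
  i=1: and(0x6c,0xd8) → 72
  i=2: and(0x80,0xe4) → 128
  i=3: and(0x51,0xfa) → 80
  i=4: and(0xf1,0xfe) → 240
  i=5: and(0x86,0x5d) → 4
  i=6: and(0x72,0x0e) → 2
  i=7: and(0xbc,0xa8) → 168
  i=8: and(0xe8,0xea) → 232
  i=9: and(0x4f,0xa4) → 4
  i=10: tail/ones → 4294967295
  i=11: tail/ones → 4294967295
  i=12: tail/ones → 4294967295
  i=13: tail/ones → 4294967295
  i=14: tail/ones → 4294967295
  i=15: tail/ones → 4294967295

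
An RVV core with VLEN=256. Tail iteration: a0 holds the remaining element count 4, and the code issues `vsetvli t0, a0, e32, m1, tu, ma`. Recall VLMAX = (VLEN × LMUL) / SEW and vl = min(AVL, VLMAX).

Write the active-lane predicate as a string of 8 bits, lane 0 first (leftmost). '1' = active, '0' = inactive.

lanes per group: 256·1/32 = 8
vl = min(AVL, VLMAX) = min(4, 8) = 4
bits (lane 0 leftmost): 11110000

predicate = 11110000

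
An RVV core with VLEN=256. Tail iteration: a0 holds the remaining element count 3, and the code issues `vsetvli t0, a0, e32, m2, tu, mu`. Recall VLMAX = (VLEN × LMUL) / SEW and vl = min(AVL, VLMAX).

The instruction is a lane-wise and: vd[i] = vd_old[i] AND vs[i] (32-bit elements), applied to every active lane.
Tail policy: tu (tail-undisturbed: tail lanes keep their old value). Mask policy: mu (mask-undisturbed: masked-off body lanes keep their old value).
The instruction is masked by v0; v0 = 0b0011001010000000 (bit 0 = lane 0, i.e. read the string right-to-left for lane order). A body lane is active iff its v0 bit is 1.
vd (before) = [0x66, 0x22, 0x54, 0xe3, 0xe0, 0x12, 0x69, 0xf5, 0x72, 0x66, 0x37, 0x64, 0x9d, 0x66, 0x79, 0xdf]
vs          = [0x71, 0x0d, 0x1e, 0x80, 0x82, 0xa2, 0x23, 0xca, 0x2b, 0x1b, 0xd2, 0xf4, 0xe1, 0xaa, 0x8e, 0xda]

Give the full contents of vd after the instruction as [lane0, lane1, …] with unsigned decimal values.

vd = [102, 34, 84, 227, 224, 18, 105, 245, 114, 102, 55, 100, 157, 102, 121, 223]

lanes per group: 256·2/32 = 16
vl = min(AVL, VLMAX) = min(3, 16) = 3
lane  0: mask-off/keep ⇒ 0x66
lane  1: mask-off/keep ⇒ 0x22
lane  2: mask-off/keep ⇒ 0x54
lane  3: tail/keep ⇒ 0xe3
lane  4: tail/keep ⇒ 0xe0
lane  5: tail/keep ⇒ 0x12
lane  6: tail/keep ⇒ 0x69
lane  7: tail/keep ⇒ 0xf5
lane  8: tail/keep ⇒ 0x72
lane  9: tail/keep ⇒ 0x66
lane 10: tail/keep ⇒ 0x37
lane 11: tail/keep ⇒ 0x64
lane 12: tail/keep ⇒ 0x9d
lane 13: tail/keep ⇒ 0x66
lane 14: tail/keep ⇒ 0x79
lane 15: tail/keep ⇒ 0xdf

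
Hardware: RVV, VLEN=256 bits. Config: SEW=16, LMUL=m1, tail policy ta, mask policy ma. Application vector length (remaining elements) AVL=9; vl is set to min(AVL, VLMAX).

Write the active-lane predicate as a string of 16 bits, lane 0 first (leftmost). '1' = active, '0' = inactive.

predicate = 1111111110000000

lanes per group: 256·1/16 = 16
AVL=9 ≤ VLMAX=16, so vl = 9
bits (lane 0 leftmost): 1111111110000000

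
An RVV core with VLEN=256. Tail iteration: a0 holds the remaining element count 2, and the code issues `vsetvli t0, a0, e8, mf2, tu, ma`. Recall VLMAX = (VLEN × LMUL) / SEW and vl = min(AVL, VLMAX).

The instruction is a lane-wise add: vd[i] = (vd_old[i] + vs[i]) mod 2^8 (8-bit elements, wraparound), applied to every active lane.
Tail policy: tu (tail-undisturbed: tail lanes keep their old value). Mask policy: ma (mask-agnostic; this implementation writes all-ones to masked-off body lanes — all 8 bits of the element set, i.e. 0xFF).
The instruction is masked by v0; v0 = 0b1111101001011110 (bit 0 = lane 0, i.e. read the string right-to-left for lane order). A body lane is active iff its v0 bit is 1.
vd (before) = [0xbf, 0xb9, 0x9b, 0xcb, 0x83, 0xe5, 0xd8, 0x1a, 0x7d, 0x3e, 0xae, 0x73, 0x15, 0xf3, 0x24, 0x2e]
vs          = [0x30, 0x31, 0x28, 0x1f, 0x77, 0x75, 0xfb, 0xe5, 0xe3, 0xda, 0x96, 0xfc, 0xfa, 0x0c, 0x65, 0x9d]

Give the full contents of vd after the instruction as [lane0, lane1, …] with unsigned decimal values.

VLMAX = VLEN×LMUL/SEW = 256×1/2/8 = 16
AVL=2 ≤ VLMAX=16, so vl = 2
  i=0: mask-off/ones → 255
  i=1: add(0xb9,0x31) → 234
  i=2: tail/keep → 155
  i=3: tail/keep → 203
  i=4: tail/keep → 131
  i=5: tail/keep → 229
  i=6: tail/keep → 216
  i=7: tail/keep → 26
  i=8: tail/keep → 125
  i=9: tail/keep → 62
  i=10: tail/keep → 174
  i=11: tail/keep → 115
  i=12: tail/keep → 21
  i=13: tail/keep → 243
  i=14: tail/keep → 36
  i=15: tail/keep → 46

vd = [255, 234, 155, 203, 131, 229, 216, 26, 125, 62, 174, 115, 21, 243, 36, 46]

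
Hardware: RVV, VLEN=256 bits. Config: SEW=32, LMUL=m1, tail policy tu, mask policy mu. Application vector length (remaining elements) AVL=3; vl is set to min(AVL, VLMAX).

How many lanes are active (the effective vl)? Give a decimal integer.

vl = 3

VLMAX = (256 × 1) / 32 = 8 lanes
vl ← min(3, 8) = 3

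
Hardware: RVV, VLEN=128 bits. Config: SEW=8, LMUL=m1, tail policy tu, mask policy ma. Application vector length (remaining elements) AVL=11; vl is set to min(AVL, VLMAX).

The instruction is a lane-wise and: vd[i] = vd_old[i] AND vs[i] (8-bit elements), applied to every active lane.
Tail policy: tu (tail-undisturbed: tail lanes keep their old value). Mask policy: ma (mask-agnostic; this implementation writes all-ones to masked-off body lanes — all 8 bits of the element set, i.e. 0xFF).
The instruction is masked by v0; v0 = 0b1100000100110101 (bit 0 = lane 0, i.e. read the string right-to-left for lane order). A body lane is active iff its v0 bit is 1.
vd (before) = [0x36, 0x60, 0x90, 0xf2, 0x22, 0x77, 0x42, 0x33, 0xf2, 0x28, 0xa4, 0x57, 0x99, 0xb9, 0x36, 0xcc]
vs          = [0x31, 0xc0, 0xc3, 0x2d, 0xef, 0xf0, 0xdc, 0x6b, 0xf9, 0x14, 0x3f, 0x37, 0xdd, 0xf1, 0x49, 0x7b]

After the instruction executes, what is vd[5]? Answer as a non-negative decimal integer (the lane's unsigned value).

vd[5] = 112

VLMAX = (128 × 1) / 8 = 16 lanes
vl ← min(11, 16) = 11
lane  0: and(0x36,0x31) ⇒ 0x30
lane  1: mask-off/ones ⇒ 0xff
lane  2: and(0x90,0xc3) ⇒ 0x80
lane  3: mask-off/ones ⇒ 0xff
lane  4: and(0x22,0xef) ⇒ 0x22
lane  5: and(0x77,0xf0) ⇒ 0x70
lane  6: mask-off/ones ⇒ 0xff
lane  7: mask-off/ones ⇒ 0xff
lane  8: and(0xf2,0xf9) ⇒ 0xf0
lane  9: mask-off/ones ⇒ 0xff
lane 10: mask-off/ones ⇒ 0xff
lane 11: tail/keep ⇒ 0x57
lane 12: tail/keep ⇒ 0x99
lane 13: tail/keep ⇒ 0xb9
lane 14: tail/keep ⇒ 0x36
lane 15: tail/keep ⇒ 0xcc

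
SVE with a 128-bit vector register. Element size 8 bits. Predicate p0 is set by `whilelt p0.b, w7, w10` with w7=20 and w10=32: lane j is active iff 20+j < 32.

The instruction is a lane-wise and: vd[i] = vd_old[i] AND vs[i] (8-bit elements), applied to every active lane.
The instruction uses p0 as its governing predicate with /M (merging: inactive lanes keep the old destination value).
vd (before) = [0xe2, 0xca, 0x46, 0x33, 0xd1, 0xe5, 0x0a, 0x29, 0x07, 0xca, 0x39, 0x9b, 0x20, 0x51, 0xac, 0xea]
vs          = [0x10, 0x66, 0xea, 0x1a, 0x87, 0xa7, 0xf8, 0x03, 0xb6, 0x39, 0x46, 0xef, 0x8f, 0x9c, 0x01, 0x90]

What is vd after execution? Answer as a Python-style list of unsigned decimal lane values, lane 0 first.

vd = [0, 66, 66, 18, 129, 165, 8, 1, 6, 8, 0, 139, 32, 81, 172, 234]

lane count: 128 div 8 = 16
p0[j] = (20+j < 32); true for j=0..11 → 12 lanes set
  i=0: and(0xe2,0x10) → 0
  i=1: and(0xca,0x66) → 66
  i=2: and(0x46,0xea) → 66
  i=3: and(0x33,0x1a) → 18
  i=4: and(0xd1,0x87) → 129
  i=5: and(0xe5,0xa7) → 165
  i=6: and(0x0a,0xf8) → 8
  i=7: and(0x29,0x03) → 1
  i=8: and(0x07,0xb6) → 6
  i=9: and(0xca,0x39) → 8
  i=10: and(0x39,0x46) → 0
  i=11: and(0x9b,0xef) → 139
  i=12: tail/keep → 32
  i=13: tail/keep → 81
  i=14: tail/keep → 172
  i=15: tail/keep → 234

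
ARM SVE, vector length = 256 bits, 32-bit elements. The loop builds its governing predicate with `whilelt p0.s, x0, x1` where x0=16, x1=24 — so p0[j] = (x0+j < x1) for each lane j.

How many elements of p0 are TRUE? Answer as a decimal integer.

lane count: 256 div 32 = 8
active while 16+j < 24, i.e. j ∈ [0,8) capped at 8 ⇒ 8

vl = 8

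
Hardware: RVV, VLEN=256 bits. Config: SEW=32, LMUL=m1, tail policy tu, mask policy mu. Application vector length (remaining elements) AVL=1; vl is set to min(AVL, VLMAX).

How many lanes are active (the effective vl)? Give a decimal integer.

vl = 1

VLMAX = (256 × 1) / 32 = 8 lanes
vl ← min(1, 8) = 1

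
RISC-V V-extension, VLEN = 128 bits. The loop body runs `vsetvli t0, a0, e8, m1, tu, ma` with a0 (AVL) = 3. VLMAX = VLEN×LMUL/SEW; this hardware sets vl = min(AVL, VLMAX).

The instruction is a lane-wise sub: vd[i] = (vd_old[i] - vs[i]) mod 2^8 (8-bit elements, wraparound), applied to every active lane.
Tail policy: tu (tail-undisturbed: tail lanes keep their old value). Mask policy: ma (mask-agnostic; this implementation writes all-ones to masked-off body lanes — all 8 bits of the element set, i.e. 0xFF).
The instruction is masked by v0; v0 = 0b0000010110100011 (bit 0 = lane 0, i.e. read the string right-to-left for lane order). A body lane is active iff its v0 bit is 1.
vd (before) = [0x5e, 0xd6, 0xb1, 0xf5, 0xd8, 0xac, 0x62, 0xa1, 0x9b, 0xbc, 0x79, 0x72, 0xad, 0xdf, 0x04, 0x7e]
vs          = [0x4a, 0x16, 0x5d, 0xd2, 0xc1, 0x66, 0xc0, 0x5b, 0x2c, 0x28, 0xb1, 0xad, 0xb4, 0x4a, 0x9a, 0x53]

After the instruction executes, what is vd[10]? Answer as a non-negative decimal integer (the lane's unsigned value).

lanes per group: 128·1/8 = 16
vl = min(AVL, VLMAX) = min(3, 16) = 3
[0] sub(0x5e,0x4a) = 0x14
[1] sub(0xd6,0x16) = 0xc0
[2] mask-off/ones = 0xff
[3] tail/keep = 0xf5
[4] tail/keep = 0xd8
[5] tail/keep = 0xac
[6] tail/keep = 0x62
[7] tail/keep = 0xa1
[8] tail/keep = 0x9b
[9] tail/keep = 0xbc
[10] tail/keep = 0x79
[11] tail/keep = 0x72
[12] tail/keep = 0xad
[13] tail/keep = 0xdf
[14] tail/keep = 0x04
[15] tail/keep = 0x7e

vd[10] = 121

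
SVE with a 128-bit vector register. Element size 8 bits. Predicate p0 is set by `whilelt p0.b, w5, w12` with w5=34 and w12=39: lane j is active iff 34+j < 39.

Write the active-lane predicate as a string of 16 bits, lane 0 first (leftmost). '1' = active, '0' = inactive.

predicate = 1111100000000000

lane count: 128 div 8 = 16
p0[j] = (34+j < 39); true for j=0..4 → 5 lanes set
bits (lane 0 leftmost): 1111100000000000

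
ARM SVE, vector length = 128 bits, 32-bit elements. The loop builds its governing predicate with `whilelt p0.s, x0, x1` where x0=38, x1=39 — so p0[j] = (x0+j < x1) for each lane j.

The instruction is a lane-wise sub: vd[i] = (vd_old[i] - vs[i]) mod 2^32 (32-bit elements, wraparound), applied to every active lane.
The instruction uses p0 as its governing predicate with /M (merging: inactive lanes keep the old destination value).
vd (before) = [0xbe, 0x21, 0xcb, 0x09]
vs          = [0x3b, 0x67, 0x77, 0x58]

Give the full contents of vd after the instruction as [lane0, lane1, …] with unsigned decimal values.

vd = [131, 33, 203, 9]

128-bit reg / 32-bit elem → 4 lanes
active while 38+j < 39, i.e. j ∈ [0,1) capped at 4 ⇒ 1
  i=0: sub(0xbe,0x3b) → 131
  i=1: tail/keep → 33
  i=2: tail/keep → 203
  i=3: tail/keep → 9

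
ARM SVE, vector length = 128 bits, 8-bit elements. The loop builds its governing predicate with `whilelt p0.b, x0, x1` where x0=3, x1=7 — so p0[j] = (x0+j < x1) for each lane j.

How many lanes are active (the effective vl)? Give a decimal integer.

128-bit reg / 8-bit elem → 16 lanes
whilelt: lane j active iff 3+j < 7 → j < 4 → 4 active

vl = 4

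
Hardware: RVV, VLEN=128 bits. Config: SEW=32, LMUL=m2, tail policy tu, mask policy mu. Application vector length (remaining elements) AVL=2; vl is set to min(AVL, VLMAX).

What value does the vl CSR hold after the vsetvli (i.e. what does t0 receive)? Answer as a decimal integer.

VLMAX = VLEN×LMUL/SEW = 128×2/32 = 8
vl = min(AVL, VLMAX) = min(2, 8) = 2

vl = 2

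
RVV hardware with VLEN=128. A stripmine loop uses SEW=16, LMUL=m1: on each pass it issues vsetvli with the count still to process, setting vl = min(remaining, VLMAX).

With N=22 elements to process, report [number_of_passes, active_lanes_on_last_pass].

[iterations, last_vl] = [3, 6]

VLMAX = (128 × 1) / 16 = 8 lanes
iterations = ceil(22/8) = 3; final-pass vl = 6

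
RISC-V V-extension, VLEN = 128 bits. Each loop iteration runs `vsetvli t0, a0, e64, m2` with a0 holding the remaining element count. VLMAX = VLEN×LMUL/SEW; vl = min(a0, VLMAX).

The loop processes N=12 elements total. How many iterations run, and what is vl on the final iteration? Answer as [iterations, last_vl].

VLMAX = (128 × 2) / 64 = 4 lanes
12 elements at 4/iter → 3 passes, remainder 4 on the last

[iterations, last_vl] = [3, 4]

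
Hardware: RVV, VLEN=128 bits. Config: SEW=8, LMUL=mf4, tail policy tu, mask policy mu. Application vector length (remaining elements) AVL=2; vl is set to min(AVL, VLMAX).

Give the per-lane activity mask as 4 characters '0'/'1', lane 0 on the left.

VLMAX = (128 × 1/4) / 8 = 4 lanes
vl = min(AVL, VLMAX) = min(2, 4) = 2
bits (lane 0 leftmost): 1100

predicate = 1100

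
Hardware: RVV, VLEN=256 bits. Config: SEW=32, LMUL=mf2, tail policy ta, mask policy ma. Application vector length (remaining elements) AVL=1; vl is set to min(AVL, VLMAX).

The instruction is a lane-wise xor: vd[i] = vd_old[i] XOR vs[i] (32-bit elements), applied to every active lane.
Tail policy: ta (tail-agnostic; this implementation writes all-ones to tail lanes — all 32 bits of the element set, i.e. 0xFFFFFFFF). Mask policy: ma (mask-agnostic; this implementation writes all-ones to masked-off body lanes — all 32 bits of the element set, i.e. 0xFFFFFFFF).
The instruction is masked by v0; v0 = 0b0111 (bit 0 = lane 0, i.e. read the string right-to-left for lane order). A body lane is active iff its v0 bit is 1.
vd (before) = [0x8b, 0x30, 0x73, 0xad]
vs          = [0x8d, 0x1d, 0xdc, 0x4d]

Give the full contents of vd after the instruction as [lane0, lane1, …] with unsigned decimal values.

vd = [6, 4294967295, 4294967295, 4294967295]

lanes per group: 256·1/2/32 = 4
vl ← min(1, 4) = 1
[0] xor(0x8b,0x8d) = 0x06
[1] tail/ones = 0xffffffff
[2] tail/ones = 0xffffffff
[3] tail/ones = 0xffffffff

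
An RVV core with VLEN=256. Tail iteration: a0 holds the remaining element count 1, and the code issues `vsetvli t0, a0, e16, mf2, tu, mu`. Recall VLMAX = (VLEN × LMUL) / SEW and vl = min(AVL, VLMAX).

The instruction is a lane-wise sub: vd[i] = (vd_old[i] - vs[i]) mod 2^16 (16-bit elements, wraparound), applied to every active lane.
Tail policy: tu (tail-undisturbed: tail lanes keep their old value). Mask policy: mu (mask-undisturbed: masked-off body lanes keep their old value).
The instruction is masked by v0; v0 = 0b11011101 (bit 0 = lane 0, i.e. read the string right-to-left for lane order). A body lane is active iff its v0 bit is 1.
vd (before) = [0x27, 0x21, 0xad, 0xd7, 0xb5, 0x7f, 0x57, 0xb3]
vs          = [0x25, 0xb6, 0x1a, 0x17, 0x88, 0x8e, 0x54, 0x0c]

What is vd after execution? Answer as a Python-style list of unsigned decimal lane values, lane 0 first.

VLMAX = (256 × 1/2) / 16 = 8 lanes
vl = min(AVL, VLMAX) = min(1, 8) = 1
lane  0: sub(0x27,0x25) ⇒ 0x02
lane  1: tail/keep ⇒ 0x21
lane  2: tail/keep ⇒ 0xad
lane  3: tail/keep ⇒ 0xd7
lane  4: tail/keep ⇒ 0xb5
lane  5: tail/keep ⇒ 0x7f
lane  6: tail/keep ⇒ 0x57
lane  7: tail/keep ⇒ 0xb3

vd = [2, 33, 173, 215, 181, 127, 87, 179]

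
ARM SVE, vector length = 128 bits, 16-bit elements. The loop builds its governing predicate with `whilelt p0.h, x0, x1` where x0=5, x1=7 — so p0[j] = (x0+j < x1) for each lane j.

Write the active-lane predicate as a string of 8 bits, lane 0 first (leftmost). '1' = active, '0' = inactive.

predicate = 11000000

lane count: 128 div 16 = 8
whilelt: lane j active iff 5+j < 7 → j < 2 → 2 active
bits (lane 0 leftmost): 11000000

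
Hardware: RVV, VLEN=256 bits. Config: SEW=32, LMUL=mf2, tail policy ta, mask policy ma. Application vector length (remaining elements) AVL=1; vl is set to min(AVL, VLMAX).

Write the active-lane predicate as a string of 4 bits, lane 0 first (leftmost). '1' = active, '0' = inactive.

predicate = 1000

VLMAX = (256 × 1/2) / 32 = 4 lanes
vl = min(AVL, VLMAX) = min(1, 4) = 1
bits (lane 0 leftmost): 1000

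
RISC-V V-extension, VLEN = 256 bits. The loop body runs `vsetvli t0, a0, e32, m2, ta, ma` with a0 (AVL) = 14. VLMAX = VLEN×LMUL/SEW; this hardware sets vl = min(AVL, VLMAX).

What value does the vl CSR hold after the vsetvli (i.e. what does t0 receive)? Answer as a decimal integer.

vl = 14

VLMAX = (256 × 2) / 32 = 16 lanes
AVL=14 ≤ VLMAX=16, so vl = 14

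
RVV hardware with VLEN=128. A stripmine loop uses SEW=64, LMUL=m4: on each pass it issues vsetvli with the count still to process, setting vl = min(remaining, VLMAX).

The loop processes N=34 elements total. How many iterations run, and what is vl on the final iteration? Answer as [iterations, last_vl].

[iterations, last_vl] = [5, 2]

VLMAX = VLEN×LMUL/SEW = 128×4/64 = 8
iterations = ceil(34/8) = 5; final-pass vl = 2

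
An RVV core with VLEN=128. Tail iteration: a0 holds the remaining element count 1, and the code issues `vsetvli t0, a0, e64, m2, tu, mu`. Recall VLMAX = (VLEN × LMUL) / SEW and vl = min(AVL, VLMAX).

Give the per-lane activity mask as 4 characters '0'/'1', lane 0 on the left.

VLMAX = VLEN×LMUL/SEW = 128×2/64 = 4
vl = min(AVL, VLMAX) = min(1, 4) = 1
bits (lane 0 leftmost): 1000

predicate = 1000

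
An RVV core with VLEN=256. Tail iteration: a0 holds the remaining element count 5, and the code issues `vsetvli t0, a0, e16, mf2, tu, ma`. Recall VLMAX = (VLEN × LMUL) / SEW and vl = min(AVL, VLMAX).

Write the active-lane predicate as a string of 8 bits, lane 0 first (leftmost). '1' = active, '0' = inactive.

VLMAX = VLEN×LMUL/SEW = 256×1/2/16 = 8
vl ← min(5, 8) = 5
bits (lane 0 leftmost): 11111000

predicate = 11111000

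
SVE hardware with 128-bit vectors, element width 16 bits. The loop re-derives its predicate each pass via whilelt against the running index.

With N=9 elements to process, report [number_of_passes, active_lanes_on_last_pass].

lane count: 128 div 16 = 8
9 elements at 8/iter → 2 passes, remainder 1 on the last

[iterations, last_vl] = [2, 1]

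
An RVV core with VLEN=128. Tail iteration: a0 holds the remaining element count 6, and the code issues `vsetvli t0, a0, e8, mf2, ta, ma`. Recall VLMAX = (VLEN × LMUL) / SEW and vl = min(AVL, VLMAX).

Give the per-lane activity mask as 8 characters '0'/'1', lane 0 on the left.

predicate = 11111100

VLMAX = VLEN×LMUL/SEW = 128×1/2/8 = 8
AVL=6 ≤ VLMAX=8, so vl = 6
bits (lane 0 leftmost): 11111100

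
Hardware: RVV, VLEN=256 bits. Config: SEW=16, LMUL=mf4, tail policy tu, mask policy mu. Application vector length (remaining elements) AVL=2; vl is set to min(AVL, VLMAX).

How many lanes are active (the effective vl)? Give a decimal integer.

vl = 2

VLMAX = VLEN×LMUL/SEW = 256×1/4/16 = 4
AVL=2 ≤ VLMAX=4, so vl = 2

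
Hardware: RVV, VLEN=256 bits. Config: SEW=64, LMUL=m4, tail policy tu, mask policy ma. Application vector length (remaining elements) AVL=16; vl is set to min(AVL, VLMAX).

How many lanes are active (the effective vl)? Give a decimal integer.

VLMAX = (256 × 4) / 64 = 16 lanes
vl ← min(16, 16) = 16

vl = 16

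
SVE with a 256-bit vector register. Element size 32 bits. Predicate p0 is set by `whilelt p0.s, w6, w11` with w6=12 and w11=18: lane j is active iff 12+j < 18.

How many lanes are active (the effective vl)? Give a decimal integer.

vl = 6

register lanes = 256/32 = 8
whilelt: lane j active iff 12+j < 18 → j < 6 → 6 active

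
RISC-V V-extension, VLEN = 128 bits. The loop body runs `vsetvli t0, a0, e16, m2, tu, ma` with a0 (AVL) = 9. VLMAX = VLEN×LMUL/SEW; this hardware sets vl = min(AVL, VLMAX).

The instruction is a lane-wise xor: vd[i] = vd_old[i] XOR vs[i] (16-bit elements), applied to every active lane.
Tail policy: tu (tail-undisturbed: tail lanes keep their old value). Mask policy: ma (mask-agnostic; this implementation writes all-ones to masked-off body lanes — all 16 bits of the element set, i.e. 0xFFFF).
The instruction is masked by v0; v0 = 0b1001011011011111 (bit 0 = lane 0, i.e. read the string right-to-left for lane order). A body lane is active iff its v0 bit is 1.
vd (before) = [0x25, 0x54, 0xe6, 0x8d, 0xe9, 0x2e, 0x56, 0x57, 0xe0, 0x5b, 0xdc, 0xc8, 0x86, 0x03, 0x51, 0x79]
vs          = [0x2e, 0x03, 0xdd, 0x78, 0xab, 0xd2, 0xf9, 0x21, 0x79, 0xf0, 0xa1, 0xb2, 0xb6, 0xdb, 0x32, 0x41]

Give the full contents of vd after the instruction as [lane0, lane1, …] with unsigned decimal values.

vd = [11, 87, 59, 245, 66, 65535, 175, 118, 65535, 91, 220, 200, 134, 3, 81, 121]

lanes per group: 128·2/16 = 16
vl ← min(9, 16) = 9
  i=0: xor(0x25,0x2e) → 11
  i=1: xor(0x54,0x03) → 87
  i=2: xor(0xe6,0xdd) → 59
  i=3: xor(0x8d,0x78) → 245
  i=4: xor(0xe9,0xab) → 66
  i=5: mask-off/ones → 65535
  i=6: xor(0x56,0xf9) → 175
  i=7: xor(0x57,0x21) → 118
  i=8: mask-off/ones → 65535
  i=9: tail/keep → 91
  i=10: tail/keep → 220
  i=11: tail/keep → 200
  i=12: tail/keep → 134
  i=13: tail/keep → 3
  i=14: tail/keep → 81
  i=15: tail/keep → 121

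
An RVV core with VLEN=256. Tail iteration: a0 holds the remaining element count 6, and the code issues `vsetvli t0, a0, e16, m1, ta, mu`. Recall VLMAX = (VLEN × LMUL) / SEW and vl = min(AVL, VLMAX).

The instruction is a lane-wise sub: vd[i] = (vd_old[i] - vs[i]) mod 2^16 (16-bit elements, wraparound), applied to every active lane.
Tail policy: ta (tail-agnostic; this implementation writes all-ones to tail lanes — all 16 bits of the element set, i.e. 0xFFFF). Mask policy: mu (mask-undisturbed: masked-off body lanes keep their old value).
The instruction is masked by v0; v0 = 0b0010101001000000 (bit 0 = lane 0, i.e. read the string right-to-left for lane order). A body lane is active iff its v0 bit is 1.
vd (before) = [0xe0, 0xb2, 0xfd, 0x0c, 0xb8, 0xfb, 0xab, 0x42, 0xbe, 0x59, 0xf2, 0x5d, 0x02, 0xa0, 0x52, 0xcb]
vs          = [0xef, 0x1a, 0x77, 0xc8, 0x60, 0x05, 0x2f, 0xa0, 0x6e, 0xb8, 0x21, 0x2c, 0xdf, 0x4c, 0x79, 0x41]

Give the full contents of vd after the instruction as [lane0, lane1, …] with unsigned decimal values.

VLMAX = (256 × 1) / 16 = 16 lanes
AVL=6 ≤ VLMAX=16, so vl = 6
lane  0: mask-off/keep ⇒ 0xe0
lane  1: mask-off/keep ⇒ 0xb2
lane  2: mask-off/keep ⇒ 0xfd
lane  3: mask-off/keep ⇒ 0x0c
lane  4: mask-off/keep ⇒ 0xb8
lane  5: mask-off/keep ⇒ 0xfb
lane  6: tail/ones ⇒ 0xffff
lane  7: tail/ones ⇒ 0xffff
lane  8: tail/ones ⇒ 0xffff
lane  9: tail/ones ⇒ 0xffff
lane 10: tail/ones ⇒ 0xffff
lane 11: tail/ones ⇒ 0xffff
lane 12: tail/ones ⇒ 0xffff
lane 13: tail/ones ⇒ 0xffff
lane 14: tail/ones ⇒ 0xffff
lane 15: tail/ones ⇒ 0xffff

vd = [224, 178, 253, 12, 184, 251, 65535, 65535, 65535, 65535, 65535, 65535, 65535, 65535, 65535, 65535]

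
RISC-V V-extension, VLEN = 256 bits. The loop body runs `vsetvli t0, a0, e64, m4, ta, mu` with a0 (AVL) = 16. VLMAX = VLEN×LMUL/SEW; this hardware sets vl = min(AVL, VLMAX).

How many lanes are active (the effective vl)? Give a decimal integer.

vl = 16

VLMAX = (256 × 4) / 64 = 16 lanes
vl ← min(16, 16) = 16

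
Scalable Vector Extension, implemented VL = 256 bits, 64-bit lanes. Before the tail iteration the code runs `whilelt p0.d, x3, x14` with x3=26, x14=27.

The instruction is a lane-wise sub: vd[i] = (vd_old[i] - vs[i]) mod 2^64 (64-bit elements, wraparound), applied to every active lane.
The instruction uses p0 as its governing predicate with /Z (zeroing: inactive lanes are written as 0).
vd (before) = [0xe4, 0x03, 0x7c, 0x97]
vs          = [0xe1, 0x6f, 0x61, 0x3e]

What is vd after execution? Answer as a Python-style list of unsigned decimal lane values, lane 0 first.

register lanes = 256/64 = 4
p0[j] = (26+j < 27); true for j=0..0 → 1 lanes set
  i=0: sub(0xe4,0xe1) → 3
  i=1: tail/zero → 0
  i=2: tail/zero → 0
  i=3: tail/zero → 0

vd = [3, 0, 0, 0]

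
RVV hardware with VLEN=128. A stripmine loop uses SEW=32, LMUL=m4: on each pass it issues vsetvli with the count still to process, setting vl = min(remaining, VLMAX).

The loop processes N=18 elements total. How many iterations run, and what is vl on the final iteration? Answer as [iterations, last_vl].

[iterations, last_vl] = [2, 2]

lanes per group: 128·4/32 = 16
18 elements at 16/iter → 2 passes, remainder 2 on the last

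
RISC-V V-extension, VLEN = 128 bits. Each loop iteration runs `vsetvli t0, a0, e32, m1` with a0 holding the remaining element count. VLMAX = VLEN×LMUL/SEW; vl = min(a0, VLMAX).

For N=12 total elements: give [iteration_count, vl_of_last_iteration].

VLMAX = VLEN×LMUL/SEW = 128×1/32 = 4
N=12: ⌈12/4⌉ = 3 iters; last vl = 12 − 2×4 = 4

[iterations, last_vl] = [3, 4]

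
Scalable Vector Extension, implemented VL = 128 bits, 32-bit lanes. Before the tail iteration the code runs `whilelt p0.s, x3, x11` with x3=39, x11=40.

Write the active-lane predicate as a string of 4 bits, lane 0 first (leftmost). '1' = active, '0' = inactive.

128-bit reg / 32-bit elem → 4 lanes
whilelt: lane j active iff 39+j < 40 → j < 1 → 1 active
bits (lane 0 leftmost): 1000

predicate = 1000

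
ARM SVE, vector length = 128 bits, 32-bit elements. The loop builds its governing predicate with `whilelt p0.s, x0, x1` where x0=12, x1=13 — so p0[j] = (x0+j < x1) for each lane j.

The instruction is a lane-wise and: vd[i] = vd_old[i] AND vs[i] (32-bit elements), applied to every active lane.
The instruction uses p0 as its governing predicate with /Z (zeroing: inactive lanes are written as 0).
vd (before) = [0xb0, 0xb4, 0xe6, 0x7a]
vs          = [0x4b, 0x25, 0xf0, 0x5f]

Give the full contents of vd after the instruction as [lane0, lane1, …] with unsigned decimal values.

vd = [0, 0, 0, 0]

register lanes = 128/32 = 4
whilelt: lane j active iff 12+j < 13 → j < 1 → 1 active
vd[0] and(0xb0,0x4b) -> 0x00
vd[1] tail/zero -> 0x00
vd[2] tail/zero -> 0x00
vd[3] tail/zero -> 0x00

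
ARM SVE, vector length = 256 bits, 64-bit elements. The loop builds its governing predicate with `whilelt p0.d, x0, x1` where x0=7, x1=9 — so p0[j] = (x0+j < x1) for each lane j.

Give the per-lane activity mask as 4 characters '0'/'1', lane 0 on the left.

predicate = 1100

256-bit reg / 64-bit elem → 4 lanes
p0[j] = (7+j < 9); true for j=0..1 → 2 lanes set
bits (lane 0 leftmost): 1100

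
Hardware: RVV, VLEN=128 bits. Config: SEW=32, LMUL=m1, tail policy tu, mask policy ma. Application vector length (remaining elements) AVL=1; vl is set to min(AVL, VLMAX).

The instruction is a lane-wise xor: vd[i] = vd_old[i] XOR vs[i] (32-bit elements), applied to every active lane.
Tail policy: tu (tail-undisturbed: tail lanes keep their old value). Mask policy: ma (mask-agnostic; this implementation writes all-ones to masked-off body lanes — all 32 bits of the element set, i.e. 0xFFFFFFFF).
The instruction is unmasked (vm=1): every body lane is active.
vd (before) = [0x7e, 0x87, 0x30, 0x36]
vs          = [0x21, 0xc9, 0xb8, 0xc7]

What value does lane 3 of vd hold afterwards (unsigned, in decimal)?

VLMAX = VLEN×LMUL/SEW = 128×1/32 = 4
AVL=1 ≤ VLMAX=4, so vl = 1
[0] xor(0x7e,0x21) = 0x5f
[1] tail/keep = 0x87
[2] tail/keep = 0x30
[3] tail/keep = 0x36

vd[3] = 54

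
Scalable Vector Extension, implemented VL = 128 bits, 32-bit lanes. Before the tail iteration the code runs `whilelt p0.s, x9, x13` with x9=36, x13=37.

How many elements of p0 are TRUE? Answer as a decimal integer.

register lanes = 128/32 = 4
p0[j] = (36+j < 37); true for j=0..0 → 1 lanes set

vl = 1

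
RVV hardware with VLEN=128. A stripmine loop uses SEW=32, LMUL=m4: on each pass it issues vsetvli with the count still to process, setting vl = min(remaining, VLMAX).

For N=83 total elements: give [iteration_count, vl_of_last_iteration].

lanes per group: 128·4/32 = 16
N=83: ⌈83/16⌉ = 6 iters; last vl = 83 − 5×16 = 3

[iterations, last_vl] = [6, 3]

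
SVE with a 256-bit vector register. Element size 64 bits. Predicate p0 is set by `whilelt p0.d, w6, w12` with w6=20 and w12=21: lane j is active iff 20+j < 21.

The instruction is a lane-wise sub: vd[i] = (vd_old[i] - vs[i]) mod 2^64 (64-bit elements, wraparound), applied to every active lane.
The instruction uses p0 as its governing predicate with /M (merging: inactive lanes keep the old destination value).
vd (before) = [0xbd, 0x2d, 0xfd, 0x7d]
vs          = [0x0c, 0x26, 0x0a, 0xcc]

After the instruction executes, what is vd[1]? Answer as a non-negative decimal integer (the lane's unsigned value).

vd[1] = 45

register lanes = 256/64 = 4
active while 20+j < 21, i.e. j ∈ [0,1) capped at 4 ⇒ 1
lane  0: sub(0xbd,0x0c) ⇒ 0xb1
lane  1: tail/keep ⇒ 0x2d
lane  2: tail/keep ⇒ 0xfd
lane  3: tail/keep ⇒ 0x7d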